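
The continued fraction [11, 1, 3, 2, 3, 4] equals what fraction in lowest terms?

1566/133

Using pₖ = aₖpₖ₋₁ + pₖ₋₂ and qₖ = aₖqₖ₋₁ + qₖ₋₂:
  k=0: a=11, p=11, q=1
  k=1: a=1, p=12, q=1
  k=2: a=3, p=47, q=4
  k=3: a=2, p=106, q=9
  k=4: a=3, p=365, q=31
  k=5: a=4, p=1566, q=133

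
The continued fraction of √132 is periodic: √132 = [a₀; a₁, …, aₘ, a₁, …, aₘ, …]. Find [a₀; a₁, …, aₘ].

a₀ = ⌊√132⌋ = 11.
With m₀=0, d₀=1 and mₖ₊₁ = dₖaₖ − mₖ, dₖ₊₁ = (n − mₖ₊₁²)/dₖ, aₖ₊₁ = ⌊(a₀+mₖ₊₁)/dₖ₊₁⌋:
  k=1: m=11, d=11, a=2
  k=2: m=11, d=1, a=22
d=1 and a=2a₀=22 at k=2, so the next step gives (m, d) = (11, 11) again — its k=1 value — and the period has length 2.

[11; 2, 22]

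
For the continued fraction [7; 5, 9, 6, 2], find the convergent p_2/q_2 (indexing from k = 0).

331/46

Using pₖ = aₖpₖ₋₁ + pₖ₋₂, qₖ = aₖqₖ₋₁ + qₖ₋₂ (with p₋₁=1, p₋₂=0, q₋₁=0, q₋₂=1):
  k=0: a=7, p=7, q=1
  k=1: a=5, p=36, q=5
  k=2: a=9, p=331, q=46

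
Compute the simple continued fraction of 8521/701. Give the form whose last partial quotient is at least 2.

[12; 6, 2, 3, 7, 2]

8521 = 12*701 + 109
701 = 6*109 + 47
109 = 2*47 + 15
47 = 3*15 + 2
15 = 7*2 + 1
2 = 2*1 + 0  (stop)
So 8521/701 = [12; 6, 2, 3, 7, 2].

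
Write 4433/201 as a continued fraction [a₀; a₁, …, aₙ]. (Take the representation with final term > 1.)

4433 = 22×201 + 11
201 = 18×11 + 3
11 = 3×3 + 2
3 = 1×2 + 1
2 = 2×1 + 0  (stop)
So 4433/201 = [22; 18, 3, 1, 2].

[22; 18, 3, 1, 2]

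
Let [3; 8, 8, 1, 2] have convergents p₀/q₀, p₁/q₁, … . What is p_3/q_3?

Using pₖ = aₖpₖ₋₁ + pₖ₋₂, qₖ = aₖqₖ₋₁ + qₖ₋₂ (with p₋₁=1, p₋₂=0, q₋₁=0, q₋₂=1):
  k=0: a=3, p=3, q=1
  k=1: a=8, p=25, q=8
  k=2: a=8, p=203, q=65
  k=3: a=1, p=228, q=73

228/73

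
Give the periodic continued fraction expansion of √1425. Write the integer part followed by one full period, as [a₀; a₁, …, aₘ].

a₀ = ⌊√1425⌋ = 37.
With m₀=0, d₀=1 and mₖ₊₁ = dₖaₖ − mₖ, dₖ₊₁ = (n − mₖ₊₁²)/dₖ, aₖ₊₁ = ⌊(a₀+mₖ₊₁)/dₖ₊₁⌋:
  k=1: m=37, d=56, a=1
  k=2: m=19, d=19, a=2
  k=3: m=19, d=56, a=1
  k=4: m=37, d=1, a=74
d=1 and a=2a₀=74 at k=4, so the next step gives (m, d) = (37, 56) again — its k=1 value — and the period has length 4.

[37; 1, 2, 1, 74]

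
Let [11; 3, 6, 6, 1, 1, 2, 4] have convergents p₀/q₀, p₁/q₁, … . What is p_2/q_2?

215/19

Using pₖ = aₖpₖ₋₁ + pₖ₋₂, qₖ = aₖqₖ₋₁ + qₖ₋₂ (with p₋₁=1, p₋₂=0, q₋₁=0, q₋₂=1):
  k=0: a=11, p=11, q=1
  k=1: a=3, p=34, q=3
  k=2: a=6, p=215, q=19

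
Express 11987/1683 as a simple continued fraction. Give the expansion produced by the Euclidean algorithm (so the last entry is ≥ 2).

[7; 8, 5, 1, 7, 1, 3]

11987 = 7×1683 + 206
1683 = 8×206 + 35
206 = 5×35 + 31
35 = 1×31 + 4
31 = 7×4 + 3
4 = 1×3 + 1
3 = 3×1 + 0  (stop)
So 11987/1683 = [7; 8, 5, 1, 7, 1, 3].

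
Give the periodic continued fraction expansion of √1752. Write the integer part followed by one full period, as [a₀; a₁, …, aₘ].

[41; 1, 5, 1, 82]

a₀ = ⌊√1752⌋ = 41.
With m₀=0, d₀=1 and mₖ₊₁ = dₖaₖ − mₖ, dₖ₊₁ = (n − mₖ₊₁²)/dₖ, aₖ₊₁ = ⌊(a₀+mₖ₊₁)/dₖ₊₁⌋:
  k=1: m=41, d=71, a=1
  k=2: m=30, d=12, a=5
  k=3: m=30, d=71, a=1
  k=4: m=41, d=1, a=82
d=1 and a=2a₀=82 at k=4, so the next step gives (m, d) = (41, 71) again — its k=1 value — and the period has length 4.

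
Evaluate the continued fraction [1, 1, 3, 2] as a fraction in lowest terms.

16/9

Using pₖ = aₖpₖ₋₁ + pₖ₋₂ and qₖ = aₖqₖ₋₁ + qₖ₋₂:
  k=0: a=1, p=1, q=1
  k=1: a=1, p=2, q=1
  k=2: a=3, p=7, q=4
  k=3: a=2, p=16, q=9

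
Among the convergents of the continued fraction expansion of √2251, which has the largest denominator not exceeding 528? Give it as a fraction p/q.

√2251 = [47; 2, 4, 47, 4, 2, 94, …] (period length 6).
Convergents:
  p_0/q_0 = 47/1
  p_1/q_1 = 95/2
  p_2/q_2 = 427/9
  p_3/q_3 = 20164/425
  p_4/q_4 = 81083/1709
q_3 = 425 ≤ 528 < 1709 = q_4, so the answer is 20164/425.

20164/425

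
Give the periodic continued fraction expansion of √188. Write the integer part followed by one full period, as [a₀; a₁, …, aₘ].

a₀ = ⌊√188⌋ = 13.
With m₀=0, d₀=1 and mₖ₊₁ = dₖaₖ − mₖ, dₖ₊₁ = (n − mₖ₊₁²)/dₖ, aₖ₊₁ = ⌊(a₀+mₖ₊₁)/dₖ₊₁⌋:
  k=1: m=13, d=19, a=1
  k=2: m=6, d=8, a=2
  k=3: m=10, d=11, a=2
  k=4: m=12, d=4, a=6
  k=5: m=12, d=11, a=2
  k=6: m=10, d=8, a=2
  k=7: m=6, d=19, a=1
  k=8: m=13, d=1, a=26
d=1 and a=2a₀=26 at k=8, so the next step gives (m, d) = (13, 19) again — its k=1 value — and the period has length 8.

[13; 1, 2, 2, 6, 2, 2, 1, 26]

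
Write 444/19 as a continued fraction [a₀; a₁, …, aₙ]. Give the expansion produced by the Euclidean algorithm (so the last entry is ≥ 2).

[23; 2, 1, 2, 2]

444 = 23×19 + 7
19 = 2×7 + 5
7 = 1×5 + 2
5 = 2×2 + 1
2 = 2×1 + 0  (stop)
So 444/19 = [23; 2, 1, 2, 2].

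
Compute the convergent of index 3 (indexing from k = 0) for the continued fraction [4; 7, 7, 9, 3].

1892/457

Using pₖ = aₖpₖ₋₁ + pₖ₋₂, qₖ = aₖqₖ₋₁ + qₖ₋₂ (with p₋₁=1, p₋₂=0, q₋₁=0, q₋₂=1):
  k=0: a=4, p=4, q=1
  k=1: a=7, p=29, q=7
  k=2: a=7, p=207, q=50
  k=3: a=9, p=1892, q=457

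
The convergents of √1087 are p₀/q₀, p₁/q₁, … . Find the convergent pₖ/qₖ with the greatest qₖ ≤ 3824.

71775/2177

√1087 = [32; 1, 31, 1, 64, …] (period length 4).
Convergents:
  p_0/q_0 = 32/1
  p_1/q_1 = 33/1
  p_2/q_2 = 1055/32
  p_3/q_3 = 1088/33
  p_4/q_4 = 70687/2144
  p_5/q_5 = 71775/2177
  p_6/q_6 = 2295712/69631
q_5 = 2177 ≤ 3824 < 69631 = q_6, so the answer is 71775/2177.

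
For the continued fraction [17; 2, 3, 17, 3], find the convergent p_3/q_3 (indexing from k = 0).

2109/121

Using pₖ = aₖpₖ₋₁ + pₖ₋₂, qₖ = aₖqₖ₋₁ + qₖ₋₂ (with p₋₁=1, p₋₂=0, q₋₁=0, q₋₂=1):
  k=0: a=17, p=17, q=1
  k=1: a=2, p=35, q=2
  k=2: a=3, p=122, q=7
  k=3: a=17, p=2109, q=121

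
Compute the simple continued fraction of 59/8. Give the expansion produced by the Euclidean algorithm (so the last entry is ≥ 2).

59 = 7*8 + 3
8 = 2*3 + 2
3 = 1*2 + 1
2 = 2*1 + 0  (stop)
So 59/8 = [7; 2, 1, 2].

[7; 2, 1, 2]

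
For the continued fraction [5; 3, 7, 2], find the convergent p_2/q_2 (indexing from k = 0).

117/22

Using pₖ = aₖpₖ₋₁ + pₖ₋₂, qₖ = aₖqₖ₋₁ + qₖ₋₂ (with p₋₁=1, p₋₂=0, q₋₁=0, q₋₂=1):
  k=0: a=5, p=5, q=1
  k=1: a=3, p=16, q=3
  k=2: a=7, p=117, q=22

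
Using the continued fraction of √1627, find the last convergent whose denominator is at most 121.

√1627 = [40; 2, 1, 39, 1, 2, 80, …] (period length 6).
Convergents:
  p_0/q_0 = 40/1
  p_1/q_1 = 81/2
  p_2/q_2 = 121/3
  p_3/q_3 = 4800/119
  p_4/q_4 = 4921/122
q_3 = 119 ≤ 121 < 122 = q_4, so the answer is 4800/119.

4800/119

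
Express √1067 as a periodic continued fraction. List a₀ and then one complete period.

a₀ = ⌊√1067⌋ = 32.
With m₀=0, d₀=1 and mₖ₊₁ = dₖaₖ − mₖ, dₖ₊₁ = (n − mₖ₊₁²)/dₖ, aₖ₊₁ = ⌊(a₀+mₖ₊₁)/dₖ₊₁⌋:
  k=1: m=32, d=43, a=1
  k=2: m=11, d=22, a=1
  k=3: m=11, d=43, a=1
  k=4: m=32, d=1, a=64
d=1 and a=2a₀=64 at k=4, so the next step gives (m, d) = (32, 43) again — its k=1 value — and the period has length 4.

[32; 1, 1, 1, 64]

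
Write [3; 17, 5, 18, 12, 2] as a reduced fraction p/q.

Using pₖ = aₖpₖ₋₁ + pₖ₋₂ and qₖ = aₖqₖ₋₁ + qₖ₋₂:
  k=0: a=3, p=3, q=1
  k=1: a=17, p=52, q=17
  k=2: a=5, p=263, q=86
  k=3: a=18, p=4786, q=1565
  k=4: a=12, p=57695, q=18866
  k=5: a=2, p=120176, q=39297

120176/39297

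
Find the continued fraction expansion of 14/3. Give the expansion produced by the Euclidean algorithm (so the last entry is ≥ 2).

[4; 1, 2]

14 = 4*3 + 2
3 = 1*2 + 1
2 = 2*1 + 0  (stop)
So 14/3 = [4; 1, 2].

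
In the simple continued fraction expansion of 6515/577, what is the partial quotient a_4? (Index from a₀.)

6515 = 11·577 + 168   →  a_0 = 11
577 = 3·168 + 73   →  a_1 = 3
168 = 2·73 + 22   →  a_2 = 2
73 = 3·22 + 7   →  a_3 = 3
22 = 3·7 + 1   →  a_4 = 3

3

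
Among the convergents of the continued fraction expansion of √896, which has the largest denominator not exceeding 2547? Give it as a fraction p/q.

√896 = [29; 1, 13, 1, 58, …] (period length 4).
Convergents:
  p_0/q_0 = 29/1
  p_1/q_1 = 30/1
  p_2/q_2 = 419/14
  p_3/q_3 = 449/15
  p_4/q_4 = 26461/884
  p_5/q_5 = 26910/899
  p_6/q_6 = 376291/12571
q_5 = 899 ≤ 2547 < 12571 = q_6, so the answer is 26910/899.

26910/899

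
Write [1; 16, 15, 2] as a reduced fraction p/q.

Fold from the inside: start with 2/1.
  15 + 1/2 = 31/2
  16 + 2/31 = 498/31
  1 + 31/498 = 529/498

529/498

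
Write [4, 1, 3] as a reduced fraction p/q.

19/4

Fold from the inside: start with 3/1.
  1 + 1/3 = 4/3
  4 + 3/4 = 19/4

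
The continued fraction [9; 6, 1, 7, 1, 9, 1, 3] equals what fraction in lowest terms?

24125/2638

Using pₖ = aₖpₖ₋₁ + pₖ₋₂ and qₖ = aₖqₖ₋₁ + qₖ₋₂:
  k=0: a=9, p=9, q=1
  k=1: a=6, p=55, q=6
  k=2: a=1, p=64, q=7
  k=3: a=7, p=503, q=55
  k=4: a=1, p=567, q=62
  k=5: a=9, p=5606, q=613
  k=6: a=1, p=6173, q=675
  k=7: a=3, p=24125, q=2638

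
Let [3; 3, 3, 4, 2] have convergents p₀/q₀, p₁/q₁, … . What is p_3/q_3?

142/43

Using pₖ = aₖpₖ₋₁ + pₖ₋₂, qₖ = aₖqₖ₋₁ + qₖ₋₂ (with p₋₁=1, p₋₂=0, q₋₁=0, q₋₂=1):
  k=0: a=3, p=3, q=1
  k=1: a=3, p=10, q=3
  k=2: a=3, p=33, q=10
  k=3: a=4, p=142, q=43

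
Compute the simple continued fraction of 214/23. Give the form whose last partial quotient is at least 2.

[9; 3, 3, 2]

214 = 9×23 + 7
23 = 3×7 + 2
7 = 3×2 + 1
2 = 2×1 + 0  (stop)
So 214/23 = [9; 3, 3, 2].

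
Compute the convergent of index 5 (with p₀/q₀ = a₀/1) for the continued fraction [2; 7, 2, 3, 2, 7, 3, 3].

1889/885

Using pₖ = aₖpₖ₋₁ + pₖ₋₂, qₖ = aₖqₖ₋₁ + qₖ₋₂ (with p₋₁=1, p₋₂=0, q₋₁=0, q₋₂=1):
  k=0: a=2, p=2, q=1
  k=1: a=7, p=15, q=7
  k=2: a=2, p=32, q=15
  k=3: a=3, p=111, q=52
  k=4: a=2, p=254, q=119
  k=5: a=7, p=1889, q=885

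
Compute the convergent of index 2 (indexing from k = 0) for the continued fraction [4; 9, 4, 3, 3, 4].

152/37

Using pₖ = aₖpₖ₋₁ + pₖ₋₂, qₖ = aₖqₖ₋₁ + qₖ₋₂ (with p₋₁=1, p₋₂=0, q₋₁=0, q₋₂=1):
  k=0: a=4, p=4, q=1
  k=1: a=9, p=37, q=9
  k=2: a=4, p=152, q=37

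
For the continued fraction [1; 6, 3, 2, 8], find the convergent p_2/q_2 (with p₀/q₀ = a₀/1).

22/19

Using pₖ = aₖpₖ₋₁ + pₖ₋₂, qₖ = aₖqₖ₋₁ + qₖ₋₂ (with p₋₁=1, p₋₂=0, q₋₁=0, q₋₂=1):
  k=0: a=1, p=1, q=1
  k=1: a=6, p=7, q=6
  k=2: a=3, p=22, q=19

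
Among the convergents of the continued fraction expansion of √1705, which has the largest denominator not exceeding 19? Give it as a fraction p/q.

289/7

√1705 = [41; 3, 2, 3, 82, …] (period length 4).
Convergents:
  p_0/q_0 = 41/1
  p_1/q_1 = 124/3
  p_2/q_2 = 289/7
  p_3/q_3 = 991/24
q_2 = 7 ≤ 19 < 24 = q_3, so the answer is 289/7.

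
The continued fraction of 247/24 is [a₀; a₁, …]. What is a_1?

247 = 10·24 + 7   →  a_0 = 10
24 = 3·7 + 3   →  a_1 = 3

3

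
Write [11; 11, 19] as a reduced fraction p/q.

2329/210

Using pₖ = aₖpₖ₋₁ + pₖ₋₂ and qₖ = aₖqₖ₋₁ + qₖ₋₂:
  k=0: a=11, p=11, q=1
  k=1: a=11, p=122, q=11
  k=2: a=19, p=2329, q=210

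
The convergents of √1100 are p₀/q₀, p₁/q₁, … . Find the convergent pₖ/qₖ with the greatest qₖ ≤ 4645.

√1100 = [33; 6, 66, …] (period length 2).
Convergents:
  p_0/q_0 = 33/1
  p_1/q_1 = 199/6
  p_2/q_2 = 13167/397
  p_3/q_3 = 79201/2388
  p_4/q_4 = 5240433/158005
q_3 = 2388 ≤ 4645 < 158005 = q_4, so the answer is 79201/2388.

79201/2388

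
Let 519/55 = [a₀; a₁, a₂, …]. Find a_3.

2

519 = 9·55 + 24   →  a_0 = 9
55 = 2·24 + 7   →  a_1 = 2
24 = 3·7 + 3   →  a_2 = 3
7 = 2·3 + 1   →  a_3 = 2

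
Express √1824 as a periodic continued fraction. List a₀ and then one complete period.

[42; 1, 2, 2, 2, 1, 84]

a₀ = ⌊√1824⌋ = 42.
With m₀=0, d₀=1 and mₖ₊₁ = dₖaₖ − mₖ, dₖ₊₁ = (n − mₖ₊₁²)/dₖ, aₖ₊₁ = ⌊(a₀+mₖ₊₁)/dₖ₊₁⌋:
  k=1: m=42, d=60, a=1
  k=2: m=18, d=25, a=2
  k=3: m=32, d=32, a=2
  k=4: m=32, d=25, a=2
  k=5: m=18, d=60, a=1
  k=6: m=42, d=1, a=84
d=1 and a=2a₀=84 at k=6, so the next step gives (m, d) = (42, 60) again — its k=1 value — and the period has length 6.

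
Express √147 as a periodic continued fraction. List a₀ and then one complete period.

a₀ = ⌊√147⌋ = 12.
With m₀=0, d₀=1 and mₖ₊₁ = dₖaₖ − mₖ, dₖ₊₁ = (n − mₖ₊₁²)/dₖ, aₖ₊₁ = ⌊(a₀+mₖ₊₁)/dₖ₊₁⌋:
  k=1: m=12, d=3, a=8
  k=2: m=12, d=1, a=24
d=1 and a=2a₀=24 at k=2, so the next step gives (m, d) = (12, 3) again — its k=1 value — and the period has length 2.

[12; 8, 24]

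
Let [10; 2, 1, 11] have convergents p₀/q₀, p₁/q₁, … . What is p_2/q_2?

31/3

Using pₖ = aₖpₖ₋₁ + pₖ₋₂, qₖ = aₖqₖ₋₁ + qₖ₋₂ (with p₋₁=1, p₋₂=0, q₋₁=0, q₋₂=1):
  k=0: a=10, p=10, q=1
  k=1: a=2, p=21, q=2
  k=2: a=1, p=31, q=3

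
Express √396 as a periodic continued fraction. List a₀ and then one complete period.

[19; 1, 8, 1, 38]

a₀ = ⌊√396⌋ = 19.
With m₀=0, d₀=1 and mₖ₊₁ = dₖaₖ − mₖ, dₖ₊₁ = (n − mₖ₊₁²)/dₖ, aₖ₊₁ = ⌊(a₀+mₖ₊₁)/dₖ₊₁⌋:
  k=1: m=19, d=35, a=1
  k=2: m=16, d=4, a=8
  k=3: m=16, d=35, a=1
  k=4: m=19, d=1, a=38
d=1 and a=2a₀=38 at k=4, so the next step gives (m, d) = (19, 35) again — its k=1 value — and the period has length 4.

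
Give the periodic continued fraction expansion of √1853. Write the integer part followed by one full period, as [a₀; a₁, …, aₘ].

a₀ = ⌊√1853⌋ = 43.
With m₀=0, d₀=1 and mₖ₊₁ = dₖaₖ − mₖ, dₖ₊₁ = (n − mₖ₊₁²)/dₖ, aₖ₊₁ = ⌊(a₀+mₖ₊₁)/dₖ₊₁⌋:
  k=1: m=43, d=4, a=21
  k=2: m=41, d=43, a=1
  k=3: m=2, d=43, a=1
  k=4: m=41, d=4, a=21
  k=5: m=43, d=1, a=86
d=1 and a=2a₀=86 at k=5, so the next step gives (m, d) = (43, 4) again — its k=1 value — and the period has length 5.

[43; 21, 1, 1, 21, 86]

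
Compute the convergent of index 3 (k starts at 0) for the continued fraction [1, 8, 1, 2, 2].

Using pₖ = aₖpₖ₋₁ + pₖ₋₂, qₖ = aₖqₖ₋₁ + qₖ₋₂ (with p₋₁=1, p₋₂=0, q₋₁=0, q₋₂=1):
  k=0: a=1, p=1, q=1
  k=1: a=8, p=9, q=8
  k=2: a=1, p=10, q=9
  k=3: a=2, p=29, q=26

29/26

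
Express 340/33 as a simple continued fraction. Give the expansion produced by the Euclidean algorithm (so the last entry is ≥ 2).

340 = 10*33 + 10
33 = 3*10 + 3
10 = 3*3 + 1
3 = 3*1 + 0  (stop)
So 340/33 = [10; 3, 3, 3].

[10; 3, 3, 3]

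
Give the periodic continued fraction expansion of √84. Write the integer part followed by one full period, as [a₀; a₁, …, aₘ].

a₀ = ⌊√84⌋ = 9.
With m₀=0, d₀=1 and mₖ₊₁ = dₖaₖ − mₖ, dₖ₊₁ = (n − mₖ₊₁²)/dₖ, aₖ₊₁ = ⌊(a₀+mₖ₊₁)/dₖ₊₁⌋:
  k=1: m=9, d=3, a=6
  k=2: m=9, d=1, a=18
d=1 and a=2a₀=18 at k=2, so the next step gives (m, d) = (9, 3) again — its k=1 value — and the period has length 2.

[9; 6, 18]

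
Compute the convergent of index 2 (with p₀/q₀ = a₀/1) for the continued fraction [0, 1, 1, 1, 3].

Using pₖ = aₖpₖ₋₁ + pₖ₋₂, qₖ = aₖqₖ₋₁ + qₖ₋₂ (with p₋₁=1, p₋₂=0, q₋₁=0, q₋₂=1):
  k=0: a=0, p=0, q=1
  k=1: a=1, p=1, q=1
  k=2: a=1, p=1, q=2

1/2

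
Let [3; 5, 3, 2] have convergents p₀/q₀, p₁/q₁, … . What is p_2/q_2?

Using pₖ = aₖpₖ₋₁ + pₖ₋₂, qₖ = aₖqₖ₋₁ + qₖ₋₂ (with p₋₁=1, p₋₂=0, q₋₁=0, q₋₂=1):
  k=0: a=3, p=3, q=1
  k=1: a=5, p=16, q=5
  k=2: a=3, p=51, q=16

51/16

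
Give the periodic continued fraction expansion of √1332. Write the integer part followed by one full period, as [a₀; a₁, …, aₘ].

a₀ = ⌊√1332⌋ = 36.
With m₀=0, d₀=1 and mₖ₊₁ = dₖaₖ − mₖ, dₖ₊₁ = (n − mₖ₊₁²)/dₖ, aₖ₊₁ = ⌊(a₀+mₖ₊₁)/dₖ₊₁⌋:
  k=1: m=36, d=36, a=2
  k=2: m=36, d=1, a=72
d=1 and a=2a₀=72 at k=2, so the next step gives (m, d) = (36, 36) again — its k=1 value — and the period has length 2.

[36; 2, 72]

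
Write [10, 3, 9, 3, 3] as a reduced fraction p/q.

2983/289

Using pₖ = aₖpₖ₋₁ + pₖ₋₂ and qₖ = aₖqₖ₋₁ + qₖ₋₂:
  k=0: a=10, p=10, q=1
  k=1: a=3, p=31, q=3
  k=2: a=9, p=289, q=28
  k=3: a=3, p=898, q=87
  k=4: a=3, p=2983, q=289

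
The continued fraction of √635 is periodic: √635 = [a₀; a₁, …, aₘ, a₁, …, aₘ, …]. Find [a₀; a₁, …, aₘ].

a₀ = ⌊√635⌋ = 25.
With m₀=0, d₀=1 and mₖ₊₁ = dₖaₖ − mₖ, dₖ₊₁ = (n − mₖ₊₁²)/dₖ, aₖ₊₁ = ⌊(a₀+mₖ₊₁)/dₖ₊₁⌋:
  k=1: m=25, d=10, a=5
  k=2: m=25, d=1, a=50
d=1 and a=2a₀=50 at k=2, so the next step gives (m, d) = (25, 10) again — its k=1 value — and the period has length 2.

[25; 5, 50]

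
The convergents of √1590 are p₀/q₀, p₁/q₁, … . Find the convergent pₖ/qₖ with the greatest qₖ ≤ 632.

√1590 = [39; 1, 6, 1, 78, …] (period length 4).
Convergents:
  p_0/q_0 = 39/1
  p_1/q_1 = 40/1
  p_2/q_2 = 279/7
  p_3/q_3 = 319/8
  p_4/q_4 = 25161/631
  p_5/q_5 = 25480/639
q_4 = 631 ≤ 632 < 639 = q_5, so the answer is 25161/631.

25161/631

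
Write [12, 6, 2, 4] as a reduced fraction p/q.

705/58

Fold from the inside: start with 4/1.
  2 + 1/4 = 9/4
  6 + 4/9 = 58/9
  12 + 9/58 = 705/58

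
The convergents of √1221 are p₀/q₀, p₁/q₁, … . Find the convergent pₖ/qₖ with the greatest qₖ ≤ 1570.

√1221 = [34; 1, 16, 2, 16, 1, 68, …] (period length 6).
Convergents:
  p_0/q_0 = 34/1
  p_1/q_1 = 35/1
  p_2/q_2 = 594/17
  p_3/q_3 = 1223/35
  p_4/q_4 = 20162/577
  p_5/q_5 = 21385/612
  p_6/q_6 = 1474342/42193
q_5 = 612 ≤ 1570 < 42193 = q_6, so the answer is 21385/612.

21385/612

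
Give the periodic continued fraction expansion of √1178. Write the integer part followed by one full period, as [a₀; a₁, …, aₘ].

a₀ = ⌊√1178⌋ = 34.
With m₀=0, d₀=1 and mₖ₊₁ = dₖaₖ − mₖ, dₖ₊₁ = (n − mₖ₊₁²)/dₖ, aₖ₊₁ = ⌊(a₀+mₖ₊₁)/dₖ₊₁⌋:
  k=1: m=34, d=22, a=3
  k=2: m=32, d=7, a=9
  k=3: m=31, d=31, a=2
  k=4: m=31, d=7, a=9
  k=5: m=32, d=22, a=3
  k=6: m=34, d=1, a=68
d=1 and a=2a₀=68 at k=6, so the next step gives (m, d) = (34, 22) again — its k=1 value — and the period has length 6.

[34; 3, 9, 2, 9, 3, 68]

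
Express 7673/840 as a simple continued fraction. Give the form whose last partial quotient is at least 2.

7673 = 9·840 + 113
840 = 7·113 + 49
113 = 2·49 + 15
49 = 3·15 + 4
15 = 3·4 + 3
4 = 1·3 + 1
3 = 3·1 + 0  (stop)
So 7673/840 = [9; 7, 2, 3, 3, 1, 3].

[9; 7, 2, 3, 3, 1, 3]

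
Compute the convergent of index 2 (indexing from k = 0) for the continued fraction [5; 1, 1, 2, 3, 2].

11/2

Using pₖ = aₖpₖ₋₁ + pₖ₋₂, qₖ = aₖqₖ₋₁ + qₖ₋₂ (with p₋₁=1, p₋₂=0, q₋₁=0, q₋₂=1):
  k=0: a=5, p=5, q=1
  k=1: a=1, p=6, q=1
  k=2: a=1, p=11, q=2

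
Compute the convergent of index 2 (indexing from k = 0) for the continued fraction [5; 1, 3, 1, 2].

23/4

Using pₖ = aₖpₖ₋₁ + pₖ₋₂, qₖ = aₖqₖ₋₁ + qₖ₋₂ (with p₋₁=1, p₋₂=0, q₋₁=0, q₋₂=1):
  k=0: a=5, p=5, q=1
  k=1: a=1, p=6, q=1
  k=2: a=3, p=23, q=4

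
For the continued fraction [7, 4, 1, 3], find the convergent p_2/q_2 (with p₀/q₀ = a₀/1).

36/5

Using pₖ = aₖpₖ₋₁ + pₖ₋₂, qₖ = aₖqₖ₋₁ + qₖ₋₂ (with p₋₁=1, p₋₂=0, q₋₁=0, q₋₂=1):
  k=0: a=7, p=7, q=1
  k=1: a=4, p=29, q=4
  k=2: a=1, p=36, q=5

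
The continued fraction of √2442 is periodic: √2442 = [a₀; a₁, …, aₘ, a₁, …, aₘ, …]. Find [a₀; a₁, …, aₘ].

a₀ = ⌊√2442⌋ = 49.
With m₀=0, d₀=1 and mₖ₊₁ = dₖaₖ − mₖ, dₖ₊₁ = (n − mₖ₊₁²)/dₖ, aₖ₊₁ = ⌊(a₀+mₖ₊₁)/dₖ₊₁⌋:
  k=1: m=49, d=41, a=2
  k=2: m=33, d=33, a=2
  k=3: m=33, d=41, a=2
  k=4: m=49, d=1, a=98
d=1 and a=2a₀=98 at k=4, so the next step gives (m, d) = (49, 41) again — its k=1 value — and the period has length 4.

[49; 2, 2, 2, 98]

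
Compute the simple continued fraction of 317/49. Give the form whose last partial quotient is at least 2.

317 = 6*49 + 23
49 = 2*23 + 3
23 = 7*3 + 2
3 = 1*2 + 1
2 = 2*1 + 0  (stop)
So 317/49 = [6; 2, 7, 1, 2].

[6; 2, 7, 1, 2]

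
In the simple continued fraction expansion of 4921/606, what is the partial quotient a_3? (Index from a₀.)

3

4921 = 8·606 + 73   →  a_0 = 8
606 = 8·73 + 22   →  a_1 = 8
73 = 3·22 + 7   →  a_2 = 3
22 = 3·7 + 1   →  a_3 = 3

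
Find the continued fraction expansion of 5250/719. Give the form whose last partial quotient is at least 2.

[7; 3, 3, 5, 4, 3]

5250 = 7×719 + 217
719 = 3×217 + 68
217 = 3×68 + 13
68 = 5×13 + 3
13 = 4×3 + 1
3 = 3×1 + 0  (stop)
So 5250/719 = [7; 3, 3, 5, 4, 3].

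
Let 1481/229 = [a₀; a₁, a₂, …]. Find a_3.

1481 = 6·229 + 107   →  a_0 = 6
229 = 2·107 + 15   →  a_1 = 2
107 = 7·15 + 2   →  a_2 = 7
15 = 7·2 + 1   →  a_3 = 7

7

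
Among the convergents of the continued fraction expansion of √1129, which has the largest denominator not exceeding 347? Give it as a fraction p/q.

√1129 = [33; 1, 1, 1, 1, 66, …] (period length 5).
Convergents:
  p_0/q_0 = 33/1
  p_1/q_1 = 34/1
  p_2/q_2 = 67/2
  p_3/q_3 = 101/3
  p_4/q_4 = 168/5
  p_5/q_5 = 11189/333
  p_6/q_6 = 11357/338
  p_7/q_7 = 22546/671
q_6 = 338 ≤ 347 < 671 = q_7, so the answer is 11357/338.

11357/338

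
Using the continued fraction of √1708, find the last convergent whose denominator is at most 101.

2521/61

√1708 = [41; 3, 20, 3, 82, …] (period length 4).
Convergents:
  p_0/q_0 = 41/1
  p_1/q_1 = 124/3
  p_2/q_2 = 2521/61
  p_3/q_3 = 7687/186
q_2 = 61 ≤ 101 < 186 = q_3, so the answer is 2521/61.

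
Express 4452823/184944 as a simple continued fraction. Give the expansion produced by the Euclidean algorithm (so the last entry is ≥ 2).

[24; 13, 18, 3, 18, 14]

4452823 = 24·184944 + 14167
184944 = 13·14167 + 773
14167 = 18·773 + 253
773 = 3·253 + 14
253 = 18·14 + 1
14 = 14·1 + 0  (stop)
So 4452823/184944 = [24; 13, 18, 3, 18, 14].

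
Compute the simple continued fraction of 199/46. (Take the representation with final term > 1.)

[4; 3, 15]

199 = 4·46 + 15
46 = 3·15 + 1
15 = 15·1 + 0  (stop)
So 199/46 = [4; 3, 15].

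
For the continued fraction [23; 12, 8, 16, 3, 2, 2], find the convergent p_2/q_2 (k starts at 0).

Using pₖ = aₖpₖ₋₁ + pₖ₋₂, qₖ = aₖqₖ₋₁ + qₖ₋₂ (with p₋₁=1, p₋₂=0, q₋₁=0, q₋₂=1):
  k=0: a=23, p=23, q=1
  k=1: a=12, p=277, q=12
  k=2: a=8, p=2239, q=97

2239/97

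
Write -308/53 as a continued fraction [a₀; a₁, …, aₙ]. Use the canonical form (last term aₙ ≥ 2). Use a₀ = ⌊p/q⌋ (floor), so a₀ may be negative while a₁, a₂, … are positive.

-308 = -6·53 + 10
53 = 5·10 + 3
10 = 3·3 + 1
3 = 3·1 + 0  (stop)
So -308/53 = [-6; 5, 3, 3].

[-6; 5, 3, 3]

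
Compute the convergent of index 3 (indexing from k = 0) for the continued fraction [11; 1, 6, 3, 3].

Using pₖ = aₖpₖ₋₁ + pₖ₋₂, qₖ = aₖqₖ₋₁ + qₖ₋₂ (with p₋₁=1, p₋₂=0, q₋₁=0, q₋₂=1):
  k=0: a=11, p=11, q=1
  k=1: a=1, p=12, q=1
  k=2: a=6, p=83, q=7
  k=3: a=3, p=261, q=22

261/22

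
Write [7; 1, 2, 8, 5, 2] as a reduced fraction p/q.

2158/281

Using pₖ = aₖpₖ₋₁ + pₖ₋₂ and qₖ = aₖqₖ₋₁ + qₖ₋₂:
  k=0: a=7, p=7, q=1
  k=1: a=1, p=8, q=1
  k=2: a=2, p=23, q=3
  k=3: a=8, p=192, q=25
  k=4: a=5, p=983, q=128
  k=5: a=2, p=2158, q=281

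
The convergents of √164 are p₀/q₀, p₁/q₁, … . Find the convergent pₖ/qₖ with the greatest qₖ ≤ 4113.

50828/3969

√164 = [12; 1, 4, 6, 4, 1, 24, …] (period length 6).
Convergents:
  p_0/q_0 = 12/1
  p_1/q_1 = 13/1
  p_2/q_2 = 64/5
  p_3/q_3 = 397/31
  p_4/q_4 = 1652/129
  p_5/q_5 = 2049/160
  p_6/q_6 = 50828/3969
  p_7/q_7 = 52877/4129
q_6 = 3969 ≤ 4113 < 4129 = q_7, so the answer is 50828/3969.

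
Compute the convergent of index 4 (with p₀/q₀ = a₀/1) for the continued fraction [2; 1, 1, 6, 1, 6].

38/15

Using pₖ = aₖpₖ₋₁ + pₖ₋₂, qₖ = aₖqₖ₋₁ + qₖ₋₂ (with p₋₁=1, p₋₂=0, q₋₁=0, q₋₂=1):
  k=0: a=2, p=2, q=1
  k=1: a=1, p=3, q=1
  k=2: a=1, p=5, q=2
  k=3: a=6, p=33, q=13
  k=4: a=1, p=38, q=15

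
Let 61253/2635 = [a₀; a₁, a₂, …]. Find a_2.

61253 = 23·2635 + 648   →  a_0 = 23
2635 = 4·648 + 43   →  a_1 = 4
648 = 15·43 + 3   →  a_2 = 15

15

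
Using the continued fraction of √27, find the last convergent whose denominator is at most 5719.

13775/2651

√27 = [5; 5, 10, …] (period length 2).
Convergents:
  p_0/q_0 = 5/1
  p_1/q_1 = 26/5
  p_2/q_2 = 265/51
  p_3/q_3 = 1351/260
  p_4/q_4 = 13775/2651
  p_5/q_5 = 70226/13515
q_4 = 2651 ≤ 5719 < 13515 = q_5, so the answer is 13775/2651.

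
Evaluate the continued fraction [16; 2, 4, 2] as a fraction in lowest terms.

329/20

Fold from the inside: start with 2/1.
  4 + 1/2 = 9/2
  2 + 2/9 = 20/9
  16 + 9/20 = 329/20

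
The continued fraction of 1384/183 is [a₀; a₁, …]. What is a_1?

1384 = 7·183 + 103   →  a_0 = 7
183 = 1·103 + 80   →  a_1 = 1

1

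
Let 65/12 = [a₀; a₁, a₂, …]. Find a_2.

65 = 5·12 + 5   →  a_0 = 5
12 = 2·5 + 2   →  a_1 = 2
5 = 2·2 + 1   →  a_2 = 2

2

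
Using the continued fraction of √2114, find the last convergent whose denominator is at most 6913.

194534/4231

√2114 = [45; 1, 44, 1, 90, …] (period length 4).
Convergents:
  p_0/q_0 = 45/1
  p_1/q_1 = 46/1
  p_2/q_2 = 2069/45
  p_3/q_3 = 2115/46
  p_4/q_4 = 192419/4185
  p_5/q_5 = 194534/4231
  p_6/q_6 = 8751915/190349
q_5 = 4231 ≤ 6913 < 190349 = q_6, so the answer is 194534/4231.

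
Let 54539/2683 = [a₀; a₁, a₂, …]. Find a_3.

54539 = 20·2683 + 879   →  a_0 = 20
2683 = 3·879 + 46   →  a_1 = 3
879 = 19·46 + 5   →  a_2 = 19
46 = 9·5 + 1   →  a_3 = 9

9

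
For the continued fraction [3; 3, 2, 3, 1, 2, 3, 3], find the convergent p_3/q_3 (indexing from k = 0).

79/24

Using pₖ = aₖpₖ₋₁ + pₖ₋₂, qₖ = aₖqₖ₋₁ + qₖ₋₂ (with p₋₁=1, p₋₂=0, q₋₁=0, q₋₂=1):
  k=0: a=3, p=3, q=1
  k=1: a=3, p=10, q=3
  k=2: a=2, p=23, q=7
  k=3: a=3, p=79, q=24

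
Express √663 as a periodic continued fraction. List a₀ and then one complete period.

a₀ = ⌊√663⌋ = 25.

[25; 1, 2, 1, 50]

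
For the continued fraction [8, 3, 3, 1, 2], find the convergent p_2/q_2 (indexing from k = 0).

Using pₖ = aₖpₖ₋₁ + pₖ₋₂, qₖ = aₖqₖ₋₁ + qₖ₋₂ (with p₋₁=1, p₋₂=0, q₋₁=0, q₋₂=1):
  k=0: a=8, p=8, q=1
  k=1: a=3, p=25, q=3
  k=2: a=3, p=83, q=10

83/10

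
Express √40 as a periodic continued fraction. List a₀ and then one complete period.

[6; 3, 12]

a₀ = ⌊√40⌋ = 6.
With m₀=0, d₀=1 and mₖ₊₁ = dₖaₖ − mₖ, dₖ₊₁ = (n − mₖ₊₁²)/dₖ, aₖ₊₁ = ⌊(a₀+mₖ₊₁)/dₖ₊₁⌋:
  k=1: m=6, d=4, a=3
  k=2: m=6, d=1, a=12
d=1 and a=2a₀=12 at k=2, so the next step gives (m, d) = (6, 4) again — its k=1 value — and the period has length 2.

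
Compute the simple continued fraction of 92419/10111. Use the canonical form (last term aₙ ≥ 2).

92419 = 9×10111 + 1420
10111 = 7×1420 + 171
1420 = 8×171 + 52
171 = 3×52 + 15
52 = 3×15 + 7
15 = 2×7 + 1
7 = 7×1 + 0  (stop)
So 92419/10111 = [9; 7, 8, 3, 3, 2, 7].

[9; 7, 8, 3, 3, 2, 7]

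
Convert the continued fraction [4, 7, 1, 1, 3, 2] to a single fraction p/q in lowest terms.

Using pₖ = aₖpₖ₋₁ + pₖ₋₂ and qₖ = aₖqₖ₋₁ + qₖ₋₂:
  k=0: a=4, p=4, q=1
  k=1: a=7, p=29, q=7
  k=2: a=1, p=33, q=8
  k=3: a=1, p=62, q=15
  k=4: a=3, p=219, q=53
  k=5: a=2, p=500, q=121

500/121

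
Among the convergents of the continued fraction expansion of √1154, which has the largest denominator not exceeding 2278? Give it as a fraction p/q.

77351/2277

√1154 = [33; 1, 32, 1, 66, …] (period length 4).
Convergents:
  p_0/q_0 = 33/1
  p_1/q_1 = 34/1
  p_2/q_2 = 1121/33
  p_3/q_3 = 1155/34
  p_4/q_4 = 77351/2277
  p_5/q_5 = 78506/2311
q_4 = 2277 ≤ 2278 < 2311 = q_5, so the answer is 77351/2277.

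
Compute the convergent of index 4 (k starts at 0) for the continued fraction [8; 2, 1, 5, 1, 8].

167/20

Using pₖ = aₖpₖ₋₁ + pₖ₋₂, qₖ = aₖqₖ₋₁ + qₖ₋₂ (with p₋₁=1, p₋₂=0, q₋₁=0, q₋₂=1):
  k=0: a=8, p=8, q=1
  k=1: a=2, p=17, q=2
  k=2: a=1, p=25, q=3
  k=3: a=5, p=142, q=17
  k=4: a=1, p=167, q=20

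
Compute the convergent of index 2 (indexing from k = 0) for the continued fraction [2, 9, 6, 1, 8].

Using pₖ = aₖpₖ₋₁ + pₖ₋₂, qₖ = aₖqₖ₋₁ + qₖ₋₂ (with p₋₁=1, p₋₂=0, q₋₁=0, q₋₂=1):
  k=0: a=2, p=2, q=1
  k=1: a=9, p=19, q=9
  k=2: a=6, p=116, q=55

116/55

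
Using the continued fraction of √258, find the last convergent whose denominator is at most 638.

8240/513

√258 = [16; 16, 32, …] (period length 2).
Convergents:
  p_0/q_0 = 16/1
  p_1/q_1 = 257/16
  p_2/q_2 = 8240/513
  p_3/q_3 = 132097/8224
q_2 = 513 ≤ 638 < 8224 = q_3, so the answer is 8240/513.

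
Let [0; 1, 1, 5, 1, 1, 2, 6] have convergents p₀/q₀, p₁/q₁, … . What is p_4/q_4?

7/13

Using pₖ = aₖpₖ₋₁ + pₖ₋₂, qₖ = aₖqₖ₋₁ + qₖ₋₂ (with p₋₁=1, p₋₂=0, q₋₁=0, q₋₂=1):
  k=0: a=0, p=0, q=1
  k=1: a=1, p=1, q=1
  k=2: a=1, p=1, q=2
  k=3: a=5, p=6, q=11
  k=4: a=1, p=7, q=13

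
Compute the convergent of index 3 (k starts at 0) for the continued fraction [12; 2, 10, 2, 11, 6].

Using pₖ = aₖpₖ₋₁ + pₖ₋₂, qₖ = aₖqₖ₋₁ + qₖ₋₂ (with p₋₁=1, p₋₂=0, q₋₁=0, q₋₂=1):
  k=0: a=12, p=12, q=1
  k=1: a=2, p=25, q=2
  k=2: a=10, p=262, q=21
  k=3: a=2, p=549, q=44

549/44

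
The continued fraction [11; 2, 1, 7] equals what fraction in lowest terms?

Fold from the inside: start with 7/1.
  1 + 1/7 = 8/7
  2 + 7/8 = 23/8
  11 + 8/23 = 261/23

261/23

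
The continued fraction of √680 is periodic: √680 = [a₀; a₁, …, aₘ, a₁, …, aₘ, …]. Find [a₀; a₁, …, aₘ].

[26; 13, 52]

a₀ = ⌊√680⌋ = 26.
With m₀=0, d₀=1 and mₖ₊₁ = dₖaₖ − mₖ, dₖ₊₁ = (n − mₖ₊₁²)/dₖ, aₖ₊₁ = ⌊(a₀+mₖ₊₁)/dₖ₊₁⌋:
  k=1: m=26, d=4, a=13
  k=2: m=26, d=1, a=52
d=1 and a=2a₀=52 at k=2, so the next step gives (m, d) = (26, 4) again — its k=1 value — and the period has length 2.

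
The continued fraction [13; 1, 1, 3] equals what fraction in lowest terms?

95/7

Fold from the inside: start with 3/1.
  1 + 1/3 = 4/3
  1 + 3/4 = 7/4
  13 + 4/7 = 95/7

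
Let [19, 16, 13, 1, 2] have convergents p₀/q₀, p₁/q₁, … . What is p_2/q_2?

Using pₖ = aₖpₖ₋₁ + pₖ₋₂, qₖ = aₖqₖ₋₁ + qₖ₋₂ (with p₋₁=1, p₋₂=0, q₋₁=0, q₋₂=1):
  k=0: a=19, p=19, q=1
  k=1: a=16, p=305, q=16
  k=2: a=13, p=3984, q=209

3984/209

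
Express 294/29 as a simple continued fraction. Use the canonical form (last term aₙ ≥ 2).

[10; 7, 4]

294 = 10·29 + 4
29 = 7·4 + 1
4 = 4·1 + 0  (stop)
So 294/29 = [10; 7, 4].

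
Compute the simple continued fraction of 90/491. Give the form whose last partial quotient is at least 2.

[0; 5, 2, 5, 8]

90 = 0·491 + 90
491 = 5·90 + 41
90 = 2·41 + 8
41 = 5·8 + 1
8 = 8·1 + 0  (stop)
So 90/491 = [0; 5, 2, 5, 8].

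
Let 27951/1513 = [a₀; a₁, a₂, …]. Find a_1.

27951 = 18·1513 + 717   →  a_0 = 18
1513 = 2·717 + 79   →  a_1 = 2

2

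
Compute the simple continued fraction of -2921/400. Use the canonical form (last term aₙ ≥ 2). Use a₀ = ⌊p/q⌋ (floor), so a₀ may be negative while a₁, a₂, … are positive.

-2921 = -8*400 + 279
400 = 1*279 + 121
279 = 2*121 + 37
121 = 3*37 + 10
37 = 3*10 + 7
10 = 1*7 + 3
7 = 2*3 + 1
3 = 3*1 + 0  (stop)
So -2921/400 = [-8; 1, 2, 3, 3, 1, 2, 3].

[-8; 1, 2, 3, 3, 1, 2, 3]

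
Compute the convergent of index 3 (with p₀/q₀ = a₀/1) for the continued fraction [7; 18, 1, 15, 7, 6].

2137/303

Using pₖ = aₖpₖ₋₁ + pₖ₋₂, qₖ = aₖqₖ₋₁ + qₖ₋₂ (with p₋₁=1, p₋₂=0, q₋₁=0, q₋₂=1):
  k=0: a=7, p=7, q=1
  k=1: a=18, p=127, q=18
  k=2: a=1, p=134, q=19
  k=3: a=15, p=2137, q=303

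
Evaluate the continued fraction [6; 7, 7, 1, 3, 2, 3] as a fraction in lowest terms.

10549/1718

Fold from the inside: start with 3/1.
  2 + 1/3 = 7/3
  3 + 3/7 = 24/7
  1 + 7/24 = 31/24
  7 + 24/31 = 241/31
  7 + 31/241 = 1718/241
  6 + 241/1718 = 10549/1718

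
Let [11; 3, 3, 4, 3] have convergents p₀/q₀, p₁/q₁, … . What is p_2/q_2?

113/10

Using pₖ = aₖpₖ₋₁ + pₖ₋₂, qₖ = aₖqₖ₋₁ + qₖ₋₂ (with p₋₁=1, p₋₂=0, q₋₁=0, q₋₂=1):
  k=0: a=11, p=11, q=1
  k=1: a=3, p=34, q=3
  k=2: a=3, p=113, q=10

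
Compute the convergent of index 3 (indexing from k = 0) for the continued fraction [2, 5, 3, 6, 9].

221/101

Using pₖ = aₖpₖ₋₁ + pₖ₋₂, qₖ = aₖqₖ₋₁ + qₖ₋₂ (with p₋₁=1, p₋₂=0, q₋₁=0, q₋₂=1):
  k=0: a=2, p=2, q=1
  k=1: a=5, p=11, q=5
  k=2: a=3, p=35, q=16
  k=3: a=6, p=221, q=101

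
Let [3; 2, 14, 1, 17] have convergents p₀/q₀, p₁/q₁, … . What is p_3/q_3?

108/31

Using pₖ = aₖpₖ₋₁ + pₖ₋₂, qₖ = aₖqₖ₋₁ + qₖ₋₂ (with p₋₁=1, p₋₂=0, q₋₁=0, q₋₂=1):
  k=0: a=3, p=3, q=1
  k=1: a=2, p=7, q=2
  k=2: a=14, p=101, q=29
  k=3: a=1, p=108, q=31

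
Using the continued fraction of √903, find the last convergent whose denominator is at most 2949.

√903 = [30; 20, 60, …] (period length 2).
Convergents:
  p_0/q_0 = 30/1
  p_1/q_1 = 601/20
  p_2/q_2 = 36090/1201
  p_3/q_3 = 722401/24040
q_2 = 1201 ≤ 2949 < 24040 = q_3, so the answer is 36090/1201.

36090/1201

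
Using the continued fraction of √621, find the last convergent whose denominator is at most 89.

623/25

√621 = [24; 1, 11, 2, 11, 1, 48, …] (period length 6).
Convergents:
  p_0/q_0 = 24/1
  p_1/q_1 = 25/1
  p_2/q_2 = 299/12
  p_3/q_3 = 623/25
  p_4/q_4 = 7152/287
q_3 = 25 ≤ 89 < 287 = q_4, so the answer is 623/25.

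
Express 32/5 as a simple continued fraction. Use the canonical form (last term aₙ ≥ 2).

[6; 2, 2]

32 = 6×5 + 2
5 = 2×2 + 1
2 = 2×1 + 0  (stop)
So 32/5 = [6; 2, 2].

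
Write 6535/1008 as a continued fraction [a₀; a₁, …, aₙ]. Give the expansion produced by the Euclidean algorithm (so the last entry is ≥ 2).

[6; 2, 14, 3, 11]

6535 = 6·1008 + 487
1008 = 2·487 + 34
487 = 14·34 + 11
34 = 3·11 + 1
11 = 11·1 + 0  (stop)
So 6535/1008 = [6; 2, 14, 3, 11].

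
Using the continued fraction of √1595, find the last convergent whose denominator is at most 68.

√1595 = [39; 1, 14, 1, 78, …] (period length 4).
Convergents:
  p_0/q_0 = 39/1
  p_1/q_1 = 40/1
  p_2/q_2 = 599/15
  p_3/q_3 = 639/16
  p_4/q_4 = 50441/1263
q_3 = 16 ≤ 68 < 1263 = q_4, so the answer is 639/16.

639/16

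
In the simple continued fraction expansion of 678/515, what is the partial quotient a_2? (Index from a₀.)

678 = 1·515 + 163   →  a_0 = 1
515 = 3·163 + 26   →  a_1 = 3
163 = 6·26 + 7   →  a_2 = 6

6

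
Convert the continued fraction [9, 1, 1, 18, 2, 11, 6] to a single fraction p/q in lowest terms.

50553/5314

Using pₖ = aₖpₖ₋₁ + pₖ₋₂ and qₖ = aₖqₖ₋₁ + qₖ₋₂:
  k=0: a=9, p=9, q=1
  k=1: a=1, p=10, q=1
  k=2: a=1, p=19, q=2
  k=3: a=18, p=352, q=37
  k=4: a=2, p=723, q=76
  k=5: a=11, p=8305, q=873
  k=6: a=6, p=50553, q=5314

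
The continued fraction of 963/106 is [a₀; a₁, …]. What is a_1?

963 = 9·106 + 9   →  a_0 = 9
106 = 11·9 + 7   →  a_1 = 11

11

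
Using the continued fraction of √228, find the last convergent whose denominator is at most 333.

√228 = [15; 10, 30, …] (period length 2).
Convergents:
  p_0/q_0 = 15/1
  p_1/q_1 = 151/10
  p_2/q_2 = 4545/301
  p_3/q_3 = 45601/3020
q_2 = 301 ≤ 333 < 3020 = q_3, so the answer is 4545/301.

4545/301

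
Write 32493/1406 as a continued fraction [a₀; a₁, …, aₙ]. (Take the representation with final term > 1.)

32493 = 23*1406 + 155
1406 = 9*155 + 11
155 = 14*11 + 1
11 = 11*1 + 0  (stop)
So 32493/1406 = [23; 9, 14, 11].

[23; 9, 14, 11]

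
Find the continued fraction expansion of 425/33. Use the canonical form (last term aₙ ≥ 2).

[12; 1, 7, 4]

425 = 12·33 + 29
33 = 1·29 + 4
29 = 7·4 + 1
4 = 4·1 + 0  (stop)
So 425/33 = [12; 1, 7, 4].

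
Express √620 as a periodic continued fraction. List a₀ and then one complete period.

a₀ = ⌊√620⌋ = 24.

[24; 1, 8, 1, 48]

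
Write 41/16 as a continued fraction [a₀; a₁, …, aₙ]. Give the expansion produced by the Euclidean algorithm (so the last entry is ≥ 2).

41 = 2*16 + 9
16 = 1*9 + 7
9 = 1*7 + 2
7 = 3*2 + 1
2 = 2*1 + 0  (stop)
So 41/16 = [2; 1, 1, 3, 2].

[2; 1, 1, 3, 2]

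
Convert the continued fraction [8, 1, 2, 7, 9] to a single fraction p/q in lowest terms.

1745/201

Using pₖ = aₖpₖ₋₁ + pₖ₋₂ and qₖ = aₖqₖ₋₁ + qₖ₋₂:
  k=0: a=8, p=8, q=1
  k=1: a=1, p=9, q=1
  k=2: a=2, p=26, q=3
  k=3: a=7, p=191, q=22
  k=4: a=9, p=1745, q=201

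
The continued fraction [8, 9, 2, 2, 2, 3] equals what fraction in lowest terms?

3129/386

Fold from the inside: start with 3/1.
  2 + 1/3 = 7/3
  2 + 3/7 = 17/7
  2 + 7/17 = 41/17
  9 + 17/41 = 386/41
  8 + 41/386 = 3129/386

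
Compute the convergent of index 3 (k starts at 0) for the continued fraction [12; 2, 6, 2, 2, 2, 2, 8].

349/28

Using pₖ = aₖpₖ₋₁ + pₖ₋₂, qₖ = aₖqₖ₋₁ + qₖ₋₂ (with p₋₁=1, p₋₂=0, q₋₁=0, q₋₂=1):
  k=0: a=12, p=12, q=1
  k=1: a=2, p=25, q=2
  k=2: a=6, p=162, q=13
  k=3: a=2, p=349, q=28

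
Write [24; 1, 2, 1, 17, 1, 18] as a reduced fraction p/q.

Fold from the inside: start with 18/1.
  1 + 1/18 = 19/18
  17 + 18/19 = 341/19
  1 + 19/341 = 360/341
  2 + 341/360 = 1061/360
  1 + 360/1061 = 1421/1061
  24 + 1061/1421 = 35165/1421

35165/1421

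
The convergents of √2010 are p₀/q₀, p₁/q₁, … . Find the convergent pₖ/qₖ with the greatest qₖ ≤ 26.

269/6

√2010 = [44; 1, 4, 1, 88, …] (period length 4).
Convergents:
  p_0/q_0 = 44/1
  p_1/q_1 = 45/1
  p_2/q_2 = 224/5
  p_3/q_3 = 269/6
  p_4/q_4 = 23896/533
q_3 = 6 ≤ 26 < 533 = q_4, so the answer is 269/6.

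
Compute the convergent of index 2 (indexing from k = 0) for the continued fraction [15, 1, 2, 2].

Using pₖ = aₖpₖ₋₁ + pₖ₋₂, qₖ = aₖqₖ₋₁ + qₖ₋₂ (with p₋₁=1, p₋₂=0, q₋₁=0, q₋₂=1):
  k=0: a=15, p=15, q=1
  k=1: a=1, p=16, q=1
  k=2: a=2, p=47, q=3

47/3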